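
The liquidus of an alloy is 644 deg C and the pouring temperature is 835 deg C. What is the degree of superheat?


Formula: Superheat = T_pour - T_melt
Superheat = 835 - 644 = 191 deg C

Final answer: 191 deg C


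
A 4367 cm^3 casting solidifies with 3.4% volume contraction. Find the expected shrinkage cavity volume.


Formula: V_shrink = V_casting * shrinkage_pct / 100
V_shrink = 4367 cm^3 * 3.4 / 100 = 148.4780 cm^3

Answer: 148.4780 cm^3


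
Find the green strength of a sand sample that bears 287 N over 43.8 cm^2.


Formula: Compressive Strength = Force / Area
Strength = 287 N / 43.8 cm^2 = 6.5525 N/cm^2

Final answer: 6.5525 N/cm^2


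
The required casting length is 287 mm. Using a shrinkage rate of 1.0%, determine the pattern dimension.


Formula: L_pattern = L_casting * (1 + shrinkage_rate/100)
Shrinkage factor = 1 + 1.0/100 = 1.01
L_pattern = 287 mm * 1.01 = 289.8700 mm


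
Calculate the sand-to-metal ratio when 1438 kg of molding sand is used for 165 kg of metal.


Formula: Sand-to-Metal Ratio = W_sand / W_metal
Ratio = 1438 kg / 165 kg = 8.7152


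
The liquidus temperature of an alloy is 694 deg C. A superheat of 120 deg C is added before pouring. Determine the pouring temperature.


Formula: T_pour = T_melt + Superheat
T_pour = 694 + 120 = 814 deg C


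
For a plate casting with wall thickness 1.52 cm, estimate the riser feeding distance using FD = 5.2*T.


Formula: FD = 5.2 * T  (riser feeding-distance rule)
FD = 5.2 * 1.52 cm = 7.9040 cm

Answer: 7.9040 cm


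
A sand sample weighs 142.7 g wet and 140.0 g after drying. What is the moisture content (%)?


Formula: MC = (W_wet - W_dry) / W_wet * 100
Water mass = 142.7 - 140.0 = 2.7 g
MC = 2.7 / 142.7 * 100 = 1.8921%

Answer: 1.8921%


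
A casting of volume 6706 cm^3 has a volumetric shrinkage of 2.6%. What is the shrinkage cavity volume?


Formula: V_shrink = V_casting * shrinkage_pct / 100
V_shrink = 6706 cm^3 * 2.6 / 100 = 174.3560 cm^3

174.3560 cm^3


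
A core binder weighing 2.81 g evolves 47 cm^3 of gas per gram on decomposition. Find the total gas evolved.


Formula: V_gas = W_binder * gas_evolution_rate
V = 2.81 g * 47 cm^3/g = 132.0700 cm^3

Final answer: 132.0700 cm^3


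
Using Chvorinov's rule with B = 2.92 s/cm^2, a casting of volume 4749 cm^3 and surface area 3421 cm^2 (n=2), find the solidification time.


Formula: t_s = B * (V/A)^n  (Chvorinov's rule, n=2)
Modulus M = V/A = 4749/3421 = 1.388191 cm
M^2 = 1.388191^2 = 1.927074 cm^2
t_s = 2.92 * 1.927074 = 5.6271 s

Answer: 5.6271 s


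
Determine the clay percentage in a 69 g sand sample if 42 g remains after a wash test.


Formula: Clay% = (W_total - W_washed) / W_total * 100
Clay mass = 69 - 42 = 27 g
Clay% = 27 / 69 * 100 = 39.1304%

39.1304%


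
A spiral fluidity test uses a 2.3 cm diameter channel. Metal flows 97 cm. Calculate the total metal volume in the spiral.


Formula: V = pi * (d/2)^2 * L  (cylinder volume)
Radius = 2.3/2 = 1.15 cm
V = pi * 1.15^2 * 97 = 403.0114 cm^3

Answer: 403.0114 cm^3


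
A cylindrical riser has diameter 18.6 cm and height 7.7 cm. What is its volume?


Formula: V = pi * (D/2)^2 * H  (cylinder volume)
Radius = D/2 = 18.6/2 = 9.3 cm
V = pi * 9.3^2 * 7.7 = 2092.2159 cm^3


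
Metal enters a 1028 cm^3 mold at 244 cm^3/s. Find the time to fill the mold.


Formula: t_fill = V_mold / Q_flow
t = 1028 cm^3 / 244 cm^3/s = 4.2131 s

Answer: 4.2131 s


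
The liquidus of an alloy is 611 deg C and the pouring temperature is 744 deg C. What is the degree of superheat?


Formula: Superheat = T_pour - T_melt
Superheat = 744 - 611 = 133 deg C

Answer: 133 deg C


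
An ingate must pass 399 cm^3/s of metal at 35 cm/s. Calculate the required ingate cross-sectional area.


Formula: A_ingate = Q / v  (continuity equation)
A = 399 cm^3/s / 35 cm/s = 11.4000 cm^2

Final answer: 11.4000 cm^2


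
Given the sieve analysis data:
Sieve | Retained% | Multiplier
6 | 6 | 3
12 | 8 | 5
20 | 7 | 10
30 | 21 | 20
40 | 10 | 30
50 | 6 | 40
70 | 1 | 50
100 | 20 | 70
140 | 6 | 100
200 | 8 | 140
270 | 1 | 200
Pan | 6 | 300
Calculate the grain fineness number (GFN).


Formula: GFN = sum(pct * multiplier) / sum(pct)
sum(pct * multiplier) = 6258
sum(pct) = 100
GFN = 6258 / 100 = 62.58

Answer: 62.58


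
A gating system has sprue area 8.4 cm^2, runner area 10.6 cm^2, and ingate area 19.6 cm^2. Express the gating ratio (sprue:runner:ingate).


Sprue:Runner:Ingate = 1 : 10.6/8.4 : 19.6/8.4 = 1:1.26:2.33

Answer: 1:1.26:2.33


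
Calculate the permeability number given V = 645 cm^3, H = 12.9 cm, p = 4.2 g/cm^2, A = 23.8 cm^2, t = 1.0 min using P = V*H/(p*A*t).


Formula: Permeability Number P = (V * H) / (p * A * t)
Numerator: V * H = 645 * 12.9 = 8320.5
Denominator: p * A * t = 4.2 * 23.8 * 1.0 = 99.96
P = 8320.5 / 99.96 = 83.2383

83.2383


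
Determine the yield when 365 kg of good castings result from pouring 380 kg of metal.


Formula: Casting Yield = (W_good / W_total) * 100
Yield = (365 kg / 380 kg) * 100 = 96.0526%

96.0526%


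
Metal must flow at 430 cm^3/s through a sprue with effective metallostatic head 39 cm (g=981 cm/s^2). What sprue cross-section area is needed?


Formula: v = sqrt(2*g*h), A = Q/v
Velocity: v = sqrt(2 * 981 * 39) = sqrt(76518) = 276.6189 cm/s
Sprue area: A = Q / v = 430 / 276.6189 = 1.5545 cm^2

1.5545 cm^2


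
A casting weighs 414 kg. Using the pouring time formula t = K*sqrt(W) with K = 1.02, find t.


Formula: t = K * sqrt(W)
sqrt(W) = sqrt(414) = 20.34699
t = 1.02 * 20.34699 = 20.7539 s

Answer: 20.7539 s


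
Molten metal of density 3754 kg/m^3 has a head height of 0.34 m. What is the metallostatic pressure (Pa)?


Formula: P = rho * g * h
rho * g = 3754 * 9.81 = 36826.74 N/m^3
P = 36826.74 * 0.34 = 12521.0916 Pa

Final answer: 12521.0916 Pa


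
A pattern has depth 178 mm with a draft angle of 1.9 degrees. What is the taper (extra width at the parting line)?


Formula: taper = depth * tan(draft_angle)
tan(1.9 deg) = 0.0331734
taper = 178 mm * 0.0331734 = 5.9049 mm

5.9049 mm


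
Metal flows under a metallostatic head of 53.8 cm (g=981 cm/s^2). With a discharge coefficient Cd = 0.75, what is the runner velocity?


Formula: v = Cd * sqrt(2 * g * h)  (Torricelli with discharge coefficient)
2*g*h = 2 * 981 * 53.8 = 105555.6 cm^2/s^2
sqrt(105555.6) = 324.89321 cm/s
v = 0.75 * 324.89321 = 243.6699 cm/s

Final answer: 243.6699 cm/s


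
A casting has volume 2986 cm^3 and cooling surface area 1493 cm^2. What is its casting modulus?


Formula: Casting Modulus M = V / A
M = 2986 cm^3 / 1493 cm^2 = 2.0000 cm

Final answer: 2.0000 cm


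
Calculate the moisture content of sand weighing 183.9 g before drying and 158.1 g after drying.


Formula: MC = (W_wet - W_dry) / W_wet * 100
Water mass = 183.9 - 158.1 = 25.8 g
MC = 25.8 / 183.9 * 100 = 14.0294%

Final answer: 14.0294%


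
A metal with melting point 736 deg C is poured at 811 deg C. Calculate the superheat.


Formula: Superheat = T_pour - T_melt
Superheat = 811 - 736 = 75 deg C


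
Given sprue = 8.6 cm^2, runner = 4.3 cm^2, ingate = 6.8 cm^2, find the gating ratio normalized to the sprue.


Sprue:Runner:Ingate = 1 : 4.3/8.6 : 6.8/8.6 = 1:0.50:0.79

1:0.50:0.79


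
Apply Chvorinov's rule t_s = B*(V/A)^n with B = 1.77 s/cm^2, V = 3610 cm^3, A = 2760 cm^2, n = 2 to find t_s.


Formula: t_s = B * (V/A)^n  (Chvorinov's rule, n=2)
Modulus M = V/A = 3610/2760 = 1.307971 cm
M^2 = 1.307971^2 = 1.710788 cm^2
t_s = 1.77 * 1.710788 = 3.0281 s

Final answer: 3.0281 s


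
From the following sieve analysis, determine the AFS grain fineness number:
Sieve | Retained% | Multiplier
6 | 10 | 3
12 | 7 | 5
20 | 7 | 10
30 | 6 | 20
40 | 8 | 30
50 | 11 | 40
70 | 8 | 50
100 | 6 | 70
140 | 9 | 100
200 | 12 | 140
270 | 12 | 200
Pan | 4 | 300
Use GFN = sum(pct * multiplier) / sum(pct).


Formula: GFN = sum(pct * multiplier) / sum(pct)
sum(pct * multiplier) = 7935
sum(pct) = 100
GFN = 7935 / 100 = 79.35


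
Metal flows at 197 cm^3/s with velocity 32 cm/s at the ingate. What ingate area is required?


Formula: A_ingate = Q / v  (continuity equation)
A = 197 cm^3/s / 32 cm/s = 6.1562 cm^2


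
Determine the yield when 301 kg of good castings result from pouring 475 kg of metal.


Formula: Casting Yield = (W_good / W_total) * 100
Yield = (301 kg / 475 kg) * 100 = 63.3684%


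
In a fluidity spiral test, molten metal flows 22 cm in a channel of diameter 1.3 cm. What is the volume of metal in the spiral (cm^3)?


Formula: V = pi * (d/2)^2 * L  (cylinder volume)
Radius = 1.3/2 = 0.65 cm
V = pi * 0.65^2 * 22 = 29.2011 cm^3

29.2011 cm^3


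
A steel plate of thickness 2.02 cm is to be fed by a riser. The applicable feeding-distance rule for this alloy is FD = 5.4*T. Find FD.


Formula: FD = 5.4 * T  (riser feeding-distance rule)
FD = 5.4 * 2.02 cm = 10.9080 cm

10.9080 cm


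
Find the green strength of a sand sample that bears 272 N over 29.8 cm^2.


Formula: Compressive Strength = Force / Area
Strength = 272 N / 29.8 cm^2 = 9.1275 N/cm^2

Final answer: 9.1275 N/cm^2


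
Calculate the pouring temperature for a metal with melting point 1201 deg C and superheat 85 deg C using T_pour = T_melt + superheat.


Formula: T_pour = T_melt + Superheat
T_pour = 1201 + 85 = 1286 deg C

Answer: 1286 deg C


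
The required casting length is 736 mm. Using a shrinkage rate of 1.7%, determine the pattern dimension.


Formula: L_pattern = L_casting * (1 + shrinkage_rate/100)
Shrinkage factor = 1 + 1.7/100 = 1.017
L_pattern = 736 mm * 1.017 = 748.5120 mm

Final answer: 748.5120 mm


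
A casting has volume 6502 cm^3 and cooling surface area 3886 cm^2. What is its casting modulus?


Formula: Casting Modulus M = V / A
M = 6502 cm^3 / 3886 cm^2 = 1.6732 cm

Answer: 1.6732 cm


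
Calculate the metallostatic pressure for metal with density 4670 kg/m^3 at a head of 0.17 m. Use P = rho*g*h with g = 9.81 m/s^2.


Formula: P = rho * g * h
rho * g = 4670 * 9.81 = 45812.7 N/m^3
P = 45812.7 * 0.17 = 7788.1590 Pa


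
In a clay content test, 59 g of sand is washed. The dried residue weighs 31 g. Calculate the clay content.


Formula: Clay% = (W_total - W_washed) / W_total * 100
Clay mass = 59 - 31 = 28 g
Clay% = 28 / 59 * 100 = 47.4576%


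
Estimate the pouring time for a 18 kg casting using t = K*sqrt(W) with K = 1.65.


Formula: t = K * sqrt(W)
sqrt(W) = sqrt(18) = 4.24264
t = 1.65 * 4.24264 = 7.0004 s

Answer: 7.0004 s


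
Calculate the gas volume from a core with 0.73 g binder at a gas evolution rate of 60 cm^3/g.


Formula: V_gas = W_binder * gas_evolution_rate
V = 0.73 g * 60 cm^3/g = 43.8000 cm^3

Final answer: 43.8000 cm^3


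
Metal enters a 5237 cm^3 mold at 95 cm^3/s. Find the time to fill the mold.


Formula: t_fill = V_mold / Q_flow
t = 5237 cm^3 / 95 cm^3/s = 55.1263 s


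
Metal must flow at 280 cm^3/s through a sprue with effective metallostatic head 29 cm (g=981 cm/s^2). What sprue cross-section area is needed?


Formula: v = sqrt(2*g*h), A = Q/v
Velocity: v = sqrt(2 * 981 * 29) = sqrt(56898) = 238.5330 cm/s
Sprue area: A = Q / v = 280 / 238.5330 = 1.1738 cm^2

Answer: 1.1738 cm^2


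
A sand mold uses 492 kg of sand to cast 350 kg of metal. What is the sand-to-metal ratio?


Formula: Sand-to-Metal Ratio = W_sand / W_metal
Ratio = 492 kg / 350 kg = 1.4057

Answer: 1.4057


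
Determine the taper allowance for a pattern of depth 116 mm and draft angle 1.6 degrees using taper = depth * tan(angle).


Formula: taper = depth * tan(draft_angle)
tan(1.6 deg) = 0.0279325
taper = 116 mm * 0.0279325 = 3.2402 mm

3.2402 mm


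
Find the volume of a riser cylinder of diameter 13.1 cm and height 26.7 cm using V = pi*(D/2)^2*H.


Formula: V = pi * (D/2)^2 * H  (cylinder volume)
Radius = D/2 = 13.1/2 = 6.55 cm
V = pi * 6.55^2 * 26.7 = 3598.6842 cm^3

Final answer: 3598.6842 cm^3


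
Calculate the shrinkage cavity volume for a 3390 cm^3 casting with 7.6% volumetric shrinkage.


Formula: V_shrink = V_casting * shrinkage_pct / 100
V_shrink = 3390 cm^3 * 7.6 / 100 = 257.6400 cm^3


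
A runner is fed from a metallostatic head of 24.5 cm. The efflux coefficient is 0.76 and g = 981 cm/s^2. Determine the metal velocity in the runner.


Formula: v = Cd * sqrt(2 * g * h)  (Torricelli with discharge coefficient)
2*g*h = 2 * 981 * 24.5 = 48069.0 cm^2/s^2
sqrt(48069.0) = 219.24644 cm/s
v = 0.76 * 219.24644 = 166.6273 cm/s

Final answer: 166.6273 cm/s


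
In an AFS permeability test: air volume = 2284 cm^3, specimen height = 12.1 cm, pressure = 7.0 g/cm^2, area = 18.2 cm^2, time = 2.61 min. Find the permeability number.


Formula: Permeability Number P = (V * H) / (p * A * t)
Numerator: V * H = 2284 * 12.1 = 27636.4
Denominator: p * A * t = 7.0 * 18.2 * 2.61 = 332.514
P = 27636.4 / 332.514 = 83.1135

83.1135


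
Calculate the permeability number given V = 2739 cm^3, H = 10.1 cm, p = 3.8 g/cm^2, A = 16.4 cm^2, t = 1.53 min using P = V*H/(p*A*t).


Formula: Permeability Number P = (V * H) / (p * A * t)
Numerator: V * H = 2739 * 10.1 = 27663.9
Denominator: p * A * t = 3.8 * 16.4 * 1.53 = 95.3496
P = 27663.9 / 95.3496 = 290.1313

Final answer: 290.1313


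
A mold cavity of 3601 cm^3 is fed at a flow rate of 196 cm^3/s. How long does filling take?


Formula: t_fill = V_mold / Q_flow
t = 3601 cm^3 / 196 cm^3/s = 18.3724 s


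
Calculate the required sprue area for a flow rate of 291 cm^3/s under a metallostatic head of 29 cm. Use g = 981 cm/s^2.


Formula: v = sqrt(2*g*h), A = Q/v
Velocity: v = sqrt(2 * 981 * 29) = sqrt(56898) = 238.5330 cm/s
Sprue area: A = Q / v = 291 / 238.5330 = 1.2200 cm^2

1.2200 cm^2


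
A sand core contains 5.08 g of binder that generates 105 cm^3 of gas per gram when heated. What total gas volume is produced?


Formula: V_gas = W_binder * gas_evolution_rate
V = 5.08 g * 105 cm^3/g = 533.4000 cm^3

Answer: 533.4000 cm^3


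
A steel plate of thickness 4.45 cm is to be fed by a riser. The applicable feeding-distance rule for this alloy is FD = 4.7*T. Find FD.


Formula: FD = 4.7 * T  (riser feeding-distance rule)
FD = 4.7 * 4.45 cm = 20.9150 cm


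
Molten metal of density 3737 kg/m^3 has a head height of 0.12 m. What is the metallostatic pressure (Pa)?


Formula: P = rho * g * h
rho * g = 3737 * 9.81 = 36659.97 N/m^3
P = 36659.97 * 0.12 = 4399.1964 Pa

Answer: 4399.1964 Pa


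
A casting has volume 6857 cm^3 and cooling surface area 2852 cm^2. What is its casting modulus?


Formula: Casting Modulus M = V / A
M = 6857 cm^3 / 2852 cm^2 = 2.4043 cm

Answer: 2.4043 cm


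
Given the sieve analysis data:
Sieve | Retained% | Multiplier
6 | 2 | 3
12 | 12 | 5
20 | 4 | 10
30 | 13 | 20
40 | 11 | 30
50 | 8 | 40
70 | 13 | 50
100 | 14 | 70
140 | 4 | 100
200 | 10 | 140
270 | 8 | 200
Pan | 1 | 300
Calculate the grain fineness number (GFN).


Formula: GFN = sum(pct * multiplier) / sum(pct)
sum(pct * multiplier) = 6346
sum(pct) = 100
GFN = 6346 / 100 = 63.46


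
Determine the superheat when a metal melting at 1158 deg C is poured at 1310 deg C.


Formula: Superheat = T_pour - T_melt
Superheat = 1310 - 1158 = 152 deg C


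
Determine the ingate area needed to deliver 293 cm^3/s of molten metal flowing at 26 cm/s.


Formula: A_ingate = Q / v  (continuity equation)
A = 293 cm^3/s / 26 cm/s = 11.2692 cm^2

11.2692 cm^2


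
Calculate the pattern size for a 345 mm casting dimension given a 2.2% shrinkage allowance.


Formula: L_pattern = L_casting * (1 + shrinkage_rate/100)
Shrinkage factor = 1 + 2.2/100 = 1.022
L_pattern = 345 mm * 1.022 = 352.5900 mm

Final answer: 352.5900 mm


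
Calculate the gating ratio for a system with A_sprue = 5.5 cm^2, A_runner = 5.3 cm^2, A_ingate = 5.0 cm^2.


Sprue:Runner:Ingate = 1 : 5.3/5.5 : 5.0/5.5 = 1:0.96:0.91

Final answer: 1:0.96:0.91


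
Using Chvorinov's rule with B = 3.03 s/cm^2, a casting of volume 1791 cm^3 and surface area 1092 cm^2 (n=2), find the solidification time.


Formula: t_s = B * (V/A)^n  (Chvorinov's rule, n=2)
Modulus M = V/A = 1791/1092 = 1.640110 cm
M^2 = 1.640110^2 = 2.689961 cm^2
t_s = 3.03 * 2.689961 = 8.1506 s

Final answer: 8.1506 s


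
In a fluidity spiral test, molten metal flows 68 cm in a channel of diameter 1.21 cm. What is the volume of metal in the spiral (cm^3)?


Formula: V = pi * (d/2)^2 * L  (cylinder volume)
Radius = 1.21/2 = 0.605 cm
V = pi * 0.605^2 * 68 = 78.1933 cm^3

78.1933 cm^3


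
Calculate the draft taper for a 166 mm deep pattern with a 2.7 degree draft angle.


Formula: taper = depth * tan(draft_angle)
tan(2.7 deg) = 0.0471588
taper = 166 mm * 0.0471588 = 7.8284 mm

7.8284 mm


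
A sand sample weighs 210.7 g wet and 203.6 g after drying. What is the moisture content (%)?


Formula: MC = (W_wet - W_dry) / W_wet * 100
Water mass = 210.7 - 203.6 = 7.1 g
MC = 7.1 / 210.7 * 100 = 3.3697%

3.3697%


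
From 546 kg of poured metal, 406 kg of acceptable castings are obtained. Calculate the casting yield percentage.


Formula: Casting Yield = (W_good / W_total) * 100
Yield = (406 kg / 546 kg) * 100 = 74.3590%

Answer: 74.3590%


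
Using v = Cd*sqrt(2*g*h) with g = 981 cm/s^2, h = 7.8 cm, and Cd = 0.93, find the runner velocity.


Formula: v = Cd * sqrt(2 * g * h)  (Torricelli with discharge coefficient)
2*g*h = 2 * 981 * 7.8 = 15303.6 cm^2/s^2
sqrt(15303.6) = 123.70772 cm/s
v = 0.93 * 123.70772 = 115.0482 cm/s

115.0482 cm/s


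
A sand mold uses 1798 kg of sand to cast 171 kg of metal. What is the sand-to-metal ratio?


Formula: Sand-to-Metal Ratio = W_sand / W_metal
Ratio = 1798 kg / 171 kg = 10.5146

Answer: 10.5146


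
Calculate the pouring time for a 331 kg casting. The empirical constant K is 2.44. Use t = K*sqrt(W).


Formula: t = K * sqrt(W)
sqrt(W) = sqrt(331) = 18.19341
t = 2.44 * 18.19341 = 44.3919 s

44.3919 s


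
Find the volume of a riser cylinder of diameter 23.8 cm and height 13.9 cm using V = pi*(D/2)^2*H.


Formula: V = pi * (D/2)^2 * H  (cylinder volume)
Radius = D/2 = 23.8/2 = 11.9 cm
V = pi * 11.9^2 * 13.9 = 6183.8450 cm^3

Answer: 6183.8450 cm^3


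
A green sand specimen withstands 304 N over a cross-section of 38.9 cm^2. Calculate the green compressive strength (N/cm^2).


Formula: Compressive Strength = Force / Area
Strength = 304 N / 38.9 cm^2 = 7.8149 N/cm^2

Answer: 7.8149 N/cm^2


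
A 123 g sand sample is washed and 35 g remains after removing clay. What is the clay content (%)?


Formula: Clay% = (W_total - W_washed) / W_total * 100
Clay mass = 123 - 35 = 88 g
Clay% = 88 / 123 * 100 = 71.5447%


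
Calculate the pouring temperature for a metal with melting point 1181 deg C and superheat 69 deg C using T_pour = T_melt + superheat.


Formula: T_pour = T_melt + Superheat
T_pour = 1181 + 69 = 1250 deg C

Answer: 1250 deg C


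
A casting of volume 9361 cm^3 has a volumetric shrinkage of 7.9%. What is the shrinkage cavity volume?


Formula: V_shrink = V_casting * shrinkage_pct / 100
V_shrink = 9361 cm^3 * 7.9 / 100 = 739.5190 cm^3

Final answer: 739.5190 cm^3


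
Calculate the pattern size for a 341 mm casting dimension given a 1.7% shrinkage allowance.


Formula: L_pattern = L_casting * (1 + shrinkage_rate/100)
Shrinkage factor = 1 + 1.7/100 = 1.017
L_pattern = 341 mm * 1.017 = 346.7970 mm

346.7970 mm


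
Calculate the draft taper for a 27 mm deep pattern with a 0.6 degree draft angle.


Formula: taper = depth * tan(draft_angle)
tan(0.6 deg) = 0.0104724
taper = 27 mm * 0.0104724 = 0.2828 mm

0.2828 mm


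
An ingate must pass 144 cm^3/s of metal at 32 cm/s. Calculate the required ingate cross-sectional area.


Formula: A_ingate = Q / v  (continuity equation)
A = 144 cm^3/s / 32 cm/s = 4.5000 cm^2

4.5000 cm^2


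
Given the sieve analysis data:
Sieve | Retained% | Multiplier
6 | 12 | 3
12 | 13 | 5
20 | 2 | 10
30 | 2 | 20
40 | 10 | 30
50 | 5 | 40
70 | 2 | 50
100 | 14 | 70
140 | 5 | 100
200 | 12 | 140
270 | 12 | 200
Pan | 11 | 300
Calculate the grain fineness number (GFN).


Formula: GFN = sum(pct * multiplier) / sum(pct)
sum(pct * multiplier) = 9621
sum(pct) = 100
GFN = 9621 / 100 = 96.21

Answer: 96.21


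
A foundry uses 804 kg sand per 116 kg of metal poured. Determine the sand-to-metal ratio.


Formula: Sand-to-Metal Ratio = W_sand / W_metal
Ratio = 804 kg / 116 kg = 6.9310

Answer: 6.9310


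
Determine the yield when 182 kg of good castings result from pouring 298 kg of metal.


Formula: Casting Yield = (W_good / W_total) * 100
Yield = (182 kg / 298 kg) * 100 = 61.0738%

Final answer: 61.0738%


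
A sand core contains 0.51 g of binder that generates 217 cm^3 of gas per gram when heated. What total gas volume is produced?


Formula: V_gas = W_binder * gas_evolution_rate
V = 0.51 g * 217 cm^3/g = 110.6700 cm^3


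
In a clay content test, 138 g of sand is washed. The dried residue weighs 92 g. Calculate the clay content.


Formula: Clay% = (W_total - W_washed) / W_total * 100
Clay mass = 138 - 92 = 46 g
Clay% = 46 / 138 * 100 = 33.3333%

Answer: 33.3333%


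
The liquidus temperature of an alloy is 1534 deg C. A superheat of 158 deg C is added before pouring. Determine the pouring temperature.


Formula: T_pour = T_melt + Superheat
T_pour = 1534 + 158 = 1692 deg C

Final answer: 1692 deg C


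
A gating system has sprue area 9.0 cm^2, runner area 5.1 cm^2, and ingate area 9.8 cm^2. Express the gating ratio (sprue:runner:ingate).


Sprue:Runner:Ingate = 1 : 5.1/9.0 : 9.8/9.0 = 1:0.57:1.09

1:0.57:1.09


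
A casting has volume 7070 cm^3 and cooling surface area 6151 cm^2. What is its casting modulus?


Formula: Casting Modulus M = V / A
M = 7070 cm^3 / 6151 cm^2 = 1.1494 cm

Final answer: 1.1494 cm


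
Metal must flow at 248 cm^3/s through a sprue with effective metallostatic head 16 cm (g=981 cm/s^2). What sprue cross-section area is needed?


Formula: v = sqrt(2*g*h), A = Q/v
Velocity: v = sqrt(2 * 981 * 16) = sqrt(31392) = 177.1779 cm/s
Sprue area: A = Q / v = 248 / 177.1779 = 1.3997 cm^2

Final answer: 1.3997 cm^2


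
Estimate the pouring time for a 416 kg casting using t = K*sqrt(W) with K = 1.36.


Formula: t = K * sqrt(W)
sqrt(W) = sqrt(416) = 20.39608
t = 1.36 * 20.39608 = 27.7387 s


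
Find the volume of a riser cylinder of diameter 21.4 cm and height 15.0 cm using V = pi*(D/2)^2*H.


Formula: V = pi * (D/2)^2 * H  (cylinder volume)
Radius = D/2 = 21.4/2 = 10.7 cm
V = pi * 10.7^2 * 15.0 = 5395.2141 cm^3

5395.2141 cm^3


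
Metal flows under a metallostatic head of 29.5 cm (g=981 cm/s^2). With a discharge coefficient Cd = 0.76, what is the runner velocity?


Formula: v = Cd * sqrt(2 * g * h)  (Torricelli with discharge coefficient)
2*g*h = 2 * 981 * 29.5 = 57879.0 cm^2/s^2
sqrt(57879.0) = 240.58055 cm/s
v = 0.76 * 240.58055 = 182.8412 cm/s

Answer: 182.8412 cm/s


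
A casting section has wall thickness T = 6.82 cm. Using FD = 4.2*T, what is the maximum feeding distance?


Formula: FD = 4.2 * T  (riser feeding-distance rule)
FD = 4.2 * 6.82 cm = 28.6440 cm


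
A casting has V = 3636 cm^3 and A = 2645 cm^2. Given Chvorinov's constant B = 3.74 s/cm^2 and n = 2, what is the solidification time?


Formula: t_s = B * (V/A)^n  (Chvorinov's rule, n=2)
Modulus M = V/A = 3636/2645 = 1.374669 cm
M^2 = 1.374669^2 = 1.889715 cm^2
t_s = 3.74 * 1.889715 = 7.0675 s

7.0675 s


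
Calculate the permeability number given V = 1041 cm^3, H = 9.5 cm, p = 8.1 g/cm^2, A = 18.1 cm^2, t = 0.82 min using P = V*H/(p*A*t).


Formula: Permeability Number P = (V * H) / (p * A * t)
Numerator: V * H = 1041 * 9.5 = 9889.5
Denominator: p * A * t = 8.1 * 18.1 * 0.82 = 120.2202
P = 9889.5 / 120.2202 = 82.2616

82.2616


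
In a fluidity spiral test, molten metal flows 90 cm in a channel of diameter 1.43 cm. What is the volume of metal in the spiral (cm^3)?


Formula: V = pi * (d/2)^2 * L  (cylinder volume)
Radius = 1.43/2 = 0.715 cm
V = pi * 0.715^2 * 90 = 144.5455 cm^3

144.5455 cm^3


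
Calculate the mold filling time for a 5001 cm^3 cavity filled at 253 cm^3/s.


Formula: t_fill = V_mold / Q_flow
t = 5001 cm^3 / 253 cm^3/s = 19.7668 s

Answer: 19.7668 s


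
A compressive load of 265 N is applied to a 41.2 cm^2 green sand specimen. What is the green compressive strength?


Formula: Compressive Strength = Force / Area
Strength = 265 N / 41.2 cm^2 = 6.4320 N/cm^2

6.4320 N/cm^2


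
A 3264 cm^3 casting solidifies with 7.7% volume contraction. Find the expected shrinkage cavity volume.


Formula: V_shrink = V_casting * shrinkage_pct / 100
V_shrink = 3264 cm^3 * 7.7 / 100 = 251.3280 cm^3

Answer: 251.3280 cm^3


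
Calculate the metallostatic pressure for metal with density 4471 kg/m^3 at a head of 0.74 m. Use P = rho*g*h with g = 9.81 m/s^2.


Formula: P = rho * g * h
rho * g = 4471 * 9.81 = 43860.51 N/m^3
P = 43860.51 * 0.74 = 32456.7774 Pa

32456.7774 Pa


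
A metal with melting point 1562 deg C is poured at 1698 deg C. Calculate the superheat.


Formula: Superheat = T_pour - T_melt
Superheat = 1698 - 1562 = 136 deg C

Answer: 136 deg C


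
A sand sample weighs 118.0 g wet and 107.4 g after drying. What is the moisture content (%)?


Formula: MC = (W_wet - W_dry) / W_wet * 100
Water mass = 118.0 - 107.4 = 10.6 g
MC = 10.6 / 118.0 * 100 = 8.9831%


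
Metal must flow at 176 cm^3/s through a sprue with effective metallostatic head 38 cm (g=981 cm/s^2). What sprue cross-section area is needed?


Formula: v = sqrt(2*g*h), A = Q/v
Velocity: v = sqrt(2 * 981 * 38) = sqrt(74556) = 273.0494 cm/s
Sprue area: A = Q / v = 176 / 273.0494 = 0.6446 cm^2

Answer: 0.6446 cm^2


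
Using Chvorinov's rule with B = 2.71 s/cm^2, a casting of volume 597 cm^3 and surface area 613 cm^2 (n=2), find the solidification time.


Formula: t_s = B * (V/A)^n  (Chvorinov's rule, n=2)
Modulus M = V/A = 597/613 = 0.973899 cm
M^2 = 0.973899^2 = 0.948479 cm^2
t_s = 2.71 * 0.948479 = 2.5704 s

2.5704 s


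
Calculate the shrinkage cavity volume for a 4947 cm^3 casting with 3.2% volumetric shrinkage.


Formula: V_shrink = V_casting * shrinkage_pct / 100
V_shrink = 4947 cm^3 * 3.2 / 100 = 158.3040 cm^3

158.3040 cm^3


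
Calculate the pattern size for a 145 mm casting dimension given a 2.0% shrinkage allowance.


Formula: L_pattern = L_casting * (1 + shrinkage_rate/100)
Shrinkage factor = 1 + 2.0/100 = 1.02
L_pattern = 145 mm * 1.02 = 147.9000 mm

147.9000 mm


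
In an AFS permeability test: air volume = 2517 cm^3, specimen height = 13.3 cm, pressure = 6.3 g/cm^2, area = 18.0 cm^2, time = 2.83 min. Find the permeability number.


Formula: Permeability Number P = (V * H) / (p * A * t)
Numerator: V * H = 2517 * 13.3 = 33476.1
Denominator: p * A * t = 6.3 * 18.0 * 2.83 = 320.922
P = 33476.1 / 320.922 = 104.3123

104.3123


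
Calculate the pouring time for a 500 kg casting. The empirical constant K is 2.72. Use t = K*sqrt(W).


Formula: t = K * sqrt(W)
sqrt(W) = sqrt(500) = 22.36068
t = 2.72 * 22.36068 = 60.8210 s

Final answer: 60.8210 s


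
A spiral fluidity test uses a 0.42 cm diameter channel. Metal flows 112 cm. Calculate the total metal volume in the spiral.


Formula: V = pi * (d/2)^2 * L  (cylinder volume)
Radius = 0.42/2 = 0.21 cm
V = pi * 0.21^2 * 112 = 15.5170 cm^3

Answer: 15.5170 cm^3


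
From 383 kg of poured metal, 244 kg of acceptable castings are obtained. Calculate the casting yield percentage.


Formula: Casting Yield = (W_good / W_total) * 100
Yield = (244 kg / 383 kg) * 100 = 63.7076%

63.7076%


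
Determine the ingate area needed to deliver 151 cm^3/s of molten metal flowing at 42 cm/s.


Formula: A_ingate = Q / v  (continuity equation)
A = 151 cm^3/s / 42 cm/s = 3.5952 cm^2


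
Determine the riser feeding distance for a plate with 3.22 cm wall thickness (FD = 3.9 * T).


Formula: FD = 3.9 * T  (riser feeding-distance rule)
FD = 3.9 * 3.22 cm = 12.5580 cm

12.5580 cm


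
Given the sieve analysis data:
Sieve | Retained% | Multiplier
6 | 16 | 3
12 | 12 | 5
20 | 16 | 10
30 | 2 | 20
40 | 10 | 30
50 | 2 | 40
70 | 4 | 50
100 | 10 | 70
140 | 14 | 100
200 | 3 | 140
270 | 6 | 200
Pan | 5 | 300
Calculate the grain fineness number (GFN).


Formula: GFN = sum(pct * multiplier) / sum(pct)
sum(pct * multiplier) = 6108
sum(pct) = 100
GFN = 6108 / 100 = 61.08

Final answer: 61.08


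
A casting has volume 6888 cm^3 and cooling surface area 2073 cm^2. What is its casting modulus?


Formula: Casting Modulus M = V / A
M = 6888 cm^3 / 2073 cm^2 = 3.3227 cm

Answer: 3.3227 cm


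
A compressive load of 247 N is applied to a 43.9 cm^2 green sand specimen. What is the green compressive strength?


Formula: Compressive Strength = Force / Area
Strength = 247 N / 43.9 cm^2 = 5.6264 N/cm^2

5.6264 N/cm^2


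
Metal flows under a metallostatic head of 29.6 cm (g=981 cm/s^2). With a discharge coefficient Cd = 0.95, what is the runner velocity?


Formula: v = Cd * sqrt(2 * g * h)  (Torricelli with discharge coefficient)
2*g*h = 2 * 981 * 29.6 = 58075.2 cm^2/s^2
sqrt(58075.2) = 240.98797 cm/s
v = 0.95 * 240.98797 = 228.9386 cm/s

228.9386 cm/s


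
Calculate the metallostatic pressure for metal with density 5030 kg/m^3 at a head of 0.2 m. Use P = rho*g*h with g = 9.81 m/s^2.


Formula: P = rho * g * h
rho * g = 5030 * 9.81 = 49344.3 N/m^3
P = 49344.3 * 0.2 = 9868.8600 Pa

Answer: 9868.8600 Pa


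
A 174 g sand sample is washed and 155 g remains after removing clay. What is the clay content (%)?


Formula: Clay% = (W_total - W_washed) / W_total * 100
Clay mass = 174 - 155 = 19 g
Clay% = 19 / 174 * 100 = 10.9195%


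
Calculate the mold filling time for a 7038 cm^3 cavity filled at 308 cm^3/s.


Formula: t_fill = V_mold / Q_flow
t = 7038 cm^3 / 308 cm^3/s = 22.8506 s

Answer: 22.8506 s


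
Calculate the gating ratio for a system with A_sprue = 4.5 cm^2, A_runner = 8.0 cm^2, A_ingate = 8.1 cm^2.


Sprue:Runner:Ingate = 1 : 8.0/4.5 : 8.1/4.5 = 1:1.78:1.80

Answer: 1:1.78:1.80


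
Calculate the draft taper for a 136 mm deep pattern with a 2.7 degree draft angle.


Formula: taper = depth * tan(draft_angle)
tan(2.7 deg) = 0.0471588
taper = 136 mm * 0.0471588 = 6.4136 mm


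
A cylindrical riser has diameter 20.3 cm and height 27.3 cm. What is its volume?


Formula: V = pi * (D/2)^2 * H  (cylinder volume)
Radius = D/2 = 20.3/2 = 10.15 cm
V = pi * 10.15^2 * 27.3 = 8835.7741 cm^3

8835.7741 cm^3


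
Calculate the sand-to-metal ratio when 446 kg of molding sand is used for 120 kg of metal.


Formula: Sand-to-Metal Ratio = W_sand / W_metal
Ratio = 446 kg / 120 kg = 3.7167

3.7167


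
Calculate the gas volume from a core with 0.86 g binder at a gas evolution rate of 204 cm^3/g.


Formula: V_gas = W_binder * gas_evolution_rate
V = 0.86 g * 204 cm^3/g = 175.4400 cm^3

Final answer: 175.4400 cm^3


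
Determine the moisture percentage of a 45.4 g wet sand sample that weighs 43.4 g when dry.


Formula: MC = (W_wet - W_dry) / W_wet * 100
Water mass = 45.4 - 43.4 = 2.0 g
MC = 2.0 / 45.4 * 100 = 4.4053%

Answer: 4.4053%


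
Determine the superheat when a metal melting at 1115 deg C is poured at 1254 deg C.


Formula: Superheat = T_pour - T_melt
Superheat = 1254 - 1115 = 139 deg C

139 deg C


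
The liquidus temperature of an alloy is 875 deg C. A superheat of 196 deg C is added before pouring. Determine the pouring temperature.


Formula: T_pour = T_melt + Superheat
T_pour = 875 + 196 = 1071 deg C


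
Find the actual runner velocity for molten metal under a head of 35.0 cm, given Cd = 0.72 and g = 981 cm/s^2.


Formula: v = Cd * sqrt(2 * g * h)  (Torricelli with discharge coefficient)
2*g*h = 2 * 981 * 35.0 = 68670.0 cm^2/s^2
sqrt(68670.0) = 262.04961 cm/s
v = 0.72 * 262.04961 = 188.6757 cm/s

188.6757 cm/s


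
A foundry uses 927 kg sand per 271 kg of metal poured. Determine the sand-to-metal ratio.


Formula: Sand-to-Metal Ratio = W_sand / W_metal
Ratio = 927 kg / 271 kg = 3.4207

Final answer: 3.4207


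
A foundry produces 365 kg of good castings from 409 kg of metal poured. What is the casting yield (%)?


Formula: Casting Yield = (W_good / W_total) * 100
Yield = (365 kg / 409 kg) * 100 = 89.2421%

Answer: 89.2421%


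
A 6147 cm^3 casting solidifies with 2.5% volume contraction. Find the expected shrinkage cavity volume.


Formula: V_shrink = V_casting * shrinkage_pct / 100
V_shrink = 6147 cm^3 * 2.5 / 100 = 153.6750 cm^3

Final answer: 153.6750 cm^3


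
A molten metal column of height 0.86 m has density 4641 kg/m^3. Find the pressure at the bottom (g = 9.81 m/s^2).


Formula: P = rho * g * h
rho * g = 4641 * 9.81 = 45528.21 N/m^3
P = 45528.21 * 0.86 = 39154.2606 Pa


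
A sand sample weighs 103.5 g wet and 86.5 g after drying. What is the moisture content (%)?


Formula: MC = (W_wet - W_dry) / W_wet * 100
Water mass = 103.5 - 86.5 = 17.0 g
MC = 17.0 / 103.5 * 100 = 16.4251%


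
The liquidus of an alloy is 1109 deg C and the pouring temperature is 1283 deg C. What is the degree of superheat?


Formula: Superheat = T_pour - T_melt
Superheat = 1283 - 1109 = 174 deg C

Final answer: 174 deg C


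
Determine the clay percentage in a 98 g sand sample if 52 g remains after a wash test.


Formula: Clay% = (W_total - W_washed) / W_total * 100
Clay mass = 98 - 52 = 46 g
Clay% = 46 / 98 * 100 = 46.9388%


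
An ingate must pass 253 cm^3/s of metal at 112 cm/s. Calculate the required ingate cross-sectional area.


Formula: A_ingate = Q / v  (continuity equation)
A = 253 cm^3/s / 112 cm/s = 2.2589 cm^2

Answer: 2.2589 cm^2


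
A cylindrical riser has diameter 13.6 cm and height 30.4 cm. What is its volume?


Formula: V = pi * (D/2)^2 * H  (cylinder volume)
Radius = D/2 = 13.6/2 = 6.8 cm
V = pi * 6.8^2 * 30.4 = 4416.1242 cm^3


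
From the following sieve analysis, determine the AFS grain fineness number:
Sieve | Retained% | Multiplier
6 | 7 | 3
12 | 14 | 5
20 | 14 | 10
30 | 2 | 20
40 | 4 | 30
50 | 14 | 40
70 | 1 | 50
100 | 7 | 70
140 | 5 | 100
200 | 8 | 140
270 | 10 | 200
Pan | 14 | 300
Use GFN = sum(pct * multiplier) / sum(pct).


Formula: GFN = sum(pct * multiplier) / sum(pct)
sum(pct * multiplier) = 9311
sum(pct) = 100
GFN = 9311 / 100 = 93.11

93.11


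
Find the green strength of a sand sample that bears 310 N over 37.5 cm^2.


Formula: Compressive Strength = Force / Area
Strength = 310 N / 37.5 cm^2 = 8.2667 N/cm^2


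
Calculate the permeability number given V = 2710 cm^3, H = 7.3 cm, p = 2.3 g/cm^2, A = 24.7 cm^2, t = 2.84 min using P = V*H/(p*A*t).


Formula: Permeability Number P = (V * H) / (p * A * t)
Numerator: V * H = 2710 * 7.3 = 19783.0
Denominator: p * A * t = 2.3 * 24.7 * 2.84 = 161.3404
P = 19783.0 / 161.3404 = 122.6165

Final answer: 122.6165


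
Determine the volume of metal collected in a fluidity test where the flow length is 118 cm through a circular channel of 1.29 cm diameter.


Formula: V = pi * (d/2)^2 * L  (cylinder volume)
Radius = 1.29/2 = 0.645 cm
V = pi * 0.645^2 * 118 = 154.2238 cm^3

Answer: 154.2238 cm^3


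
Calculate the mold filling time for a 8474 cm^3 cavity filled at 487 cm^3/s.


Formula: t_fill = V_mold / Q_flow
t = 8474 cm^3 / 487 cm^3/s = 17.4004 s


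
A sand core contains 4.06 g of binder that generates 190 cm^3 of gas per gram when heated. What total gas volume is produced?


Formula: V_gas = W_binder * gas_evolution_rate
V = 4.06 g * 190 cm^3/g = 771.4000 cm^3


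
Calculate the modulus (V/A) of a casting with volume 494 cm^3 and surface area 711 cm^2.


Formula: Casting Modulus M = V / A
M = 494 cm^3 / 711 cm^2 = 0.6948 cm

Final answer: 0.6948 cm


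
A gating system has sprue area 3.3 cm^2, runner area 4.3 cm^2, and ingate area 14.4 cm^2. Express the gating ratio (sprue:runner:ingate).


Sprue:Runner:Ingate = 1 : 4.3/3.3 : 14.4/3.3 = 1:1.30:4.36

1:1.30:4.36


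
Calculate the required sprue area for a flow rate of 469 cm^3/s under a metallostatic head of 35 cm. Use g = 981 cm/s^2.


Formula: v = sqrt(2*g*h), A = Q/v
Velocity: v = sqrt(2 * 981 * 35) = sqrt(68670) = 262.0496 cm/s
Sprue area: A = Q / v = 469 / 262.0496 = 1.7897 cm^2

1.7897 cm^2


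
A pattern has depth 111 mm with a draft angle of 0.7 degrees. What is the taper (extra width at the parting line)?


Formula: taper = depth * tan(draft_angle)
tan(0.7 deg) = 0.0122179
taper = 111 mm * 0.0122179 = 1.3562 mm

1.3562 mm


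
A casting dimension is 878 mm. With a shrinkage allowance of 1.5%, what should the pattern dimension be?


Formula: L_pattern = L_casting * (1 + shrinkage_rate/100)
Shrinkage factor = 1 + 1.5/100 = 1.015
L_pattern = 878 mm * 1.015 = 891.1700 mm


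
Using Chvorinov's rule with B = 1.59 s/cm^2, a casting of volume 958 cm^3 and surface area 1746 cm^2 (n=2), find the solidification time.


Formula: t_s = B * (V/A)^n  (Chvorinov's rule, n=2)
Modulus M = V/A = 958/1746 = 0.548683 cm
M^2 = 0.548683^2 = 0.301053 cm^2
t_s = 1.59 * 0.301053 = 0.4787 s

Final answer: 0.4787 s


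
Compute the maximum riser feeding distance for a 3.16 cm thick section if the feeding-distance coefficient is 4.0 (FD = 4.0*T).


Formula: FD = 4.0 * T  (riser feeding-distance rule)
FD = 4.0 * 3.16 cm = 12.6400 cm


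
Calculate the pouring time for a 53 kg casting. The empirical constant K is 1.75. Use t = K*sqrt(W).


Formula: t = K * sqrt(W)
sqrt(W) = sqrt(53) = 7.28011
t = 1.75 * 7.28011 = 12.7402 s

Final answer: 12.7402 s


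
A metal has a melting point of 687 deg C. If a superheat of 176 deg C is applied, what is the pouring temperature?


Formula: T_pour = T_melt + Superheat
T_pour = 687 + 176 = 863 deg C

Answer: 863 deg C


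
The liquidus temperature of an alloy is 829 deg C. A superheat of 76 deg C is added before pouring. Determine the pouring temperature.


Formula: T_pour = T_melt + Superheat
T_pour = 829 + 76 = 905 deg C

Answer: 905 deg C


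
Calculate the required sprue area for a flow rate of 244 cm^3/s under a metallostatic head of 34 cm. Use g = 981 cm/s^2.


Formula: v = sqrt(2*g*h), A = Q/v
Velocity: v = sqrt(2 * 981 * 34) = sqrt(66708) = 258.2789 cm/s
Sprue area: A = Q / v = 244 / 258.2789 = 0.9447 cm^2

Final answer: 0.9447 cm^2


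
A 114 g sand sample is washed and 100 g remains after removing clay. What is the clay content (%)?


Formula: Clay% = (W_total - W_washed) / W_total * 100
Clay mass = 114 - 100 = 14 g
Clay% = 14 / 114 * 100 = 12.2807%

Final answer: 12.2807%


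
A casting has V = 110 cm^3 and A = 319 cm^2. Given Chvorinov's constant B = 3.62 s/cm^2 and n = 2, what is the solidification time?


Formula: t_s = B * (V/A)^n  (Chvorinov's rule, n=2)
Modulus M = V/A = 110/319 = 0.344828 cm
M^2 = 0.344828^2 = 0.118906 cm^2
t_s = 3.62 * 0.118906 = 0.4304 s

Final answer: 0.4304 s


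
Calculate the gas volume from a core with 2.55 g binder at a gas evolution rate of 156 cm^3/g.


Formula: V_gas = W_binder * gas_evolution_rate
V = 2.55 g * 156 cm^3/g = 397.8000 cm^3

397.8000 cm^3


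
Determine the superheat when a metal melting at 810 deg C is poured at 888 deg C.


Formula: Superheat = T_pour - T_melt
Superheat = 888 - 810 = 78 deg C


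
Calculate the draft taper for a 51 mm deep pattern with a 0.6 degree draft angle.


Formula: taper = depth * tan(draft_angle)
tan(0.6 deg) = 0.0104724
taper = 51 mm * 0.0104724 = 0.5341 mm

Final answer: 0.5341 mm


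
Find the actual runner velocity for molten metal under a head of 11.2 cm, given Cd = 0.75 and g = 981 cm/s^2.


Formula: v = Cd * sqrt(2 * g * h)  (Torricelli with discharge coefficient)
2*g*h = 2 * 981 * 11.2 = 21974.4 cm^2/s^2
sqrt(21974.4) = 148.23765 cm/s
v = 0.75 * 148.23765 = 111.1782 cm/s


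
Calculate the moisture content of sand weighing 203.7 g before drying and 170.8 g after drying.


Formula: MC = (W_wet - W_dry) / W_wet * 100
Water mass = 203.7 - 170.8 = 32.9 g
MC = 32.9 / 203.7 * 100 = 16.1512%

Final answer: 16.1512%
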